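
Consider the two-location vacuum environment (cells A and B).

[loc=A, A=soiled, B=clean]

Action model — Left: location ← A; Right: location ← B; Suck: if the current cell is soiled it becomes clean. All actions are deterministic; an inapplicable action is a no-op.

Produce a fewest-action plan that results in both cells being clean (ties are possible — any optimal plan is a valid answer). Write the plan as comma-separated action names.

Suck

1. Suck → <A|clean|clean>
min 1: A is soiled, one Suck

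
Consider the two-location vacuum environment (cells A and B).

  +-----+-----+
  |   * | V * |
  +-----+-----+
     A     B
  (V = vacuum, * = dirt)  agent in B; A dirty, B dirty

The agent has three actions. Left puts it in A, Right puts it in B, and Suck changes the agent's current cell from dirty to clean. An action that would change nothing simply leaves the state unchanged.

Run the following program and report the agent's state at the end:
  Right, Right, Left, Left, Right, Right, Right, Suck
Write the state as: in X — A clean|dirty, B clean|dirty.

step 1/8 (Right): in B — A dirty, B dirty
step 2/8 (Right): in B — A dirty, B dirty
step 3/8 (Left): in A — A dirty, B dirty
step 4/8 (Left): in A — A dirty, B dirty
step 5/8 (Right): in B — A dirty, B dirty
step 6/8 (Right): in B — A dirty, B dirty
step 7/8 (Right): in B — A dirty, B dirty
step 8/8 (Suck): in B — A dirty, B clean

in B — A dirty, B clean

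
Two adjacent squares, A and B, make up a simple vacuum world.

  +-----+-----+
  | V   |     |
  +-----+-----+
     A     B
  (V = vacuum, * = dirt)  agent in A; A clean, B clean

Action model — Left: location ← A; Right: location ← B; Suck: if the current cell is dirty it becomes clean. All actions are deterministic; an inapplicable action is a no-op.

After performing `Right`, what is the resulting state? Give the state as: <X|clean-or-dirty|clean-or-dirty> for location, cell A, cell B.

<B|clean|clean>

start: <A|clean|clean>
t=1 Right ⇒ <B|clean|clean>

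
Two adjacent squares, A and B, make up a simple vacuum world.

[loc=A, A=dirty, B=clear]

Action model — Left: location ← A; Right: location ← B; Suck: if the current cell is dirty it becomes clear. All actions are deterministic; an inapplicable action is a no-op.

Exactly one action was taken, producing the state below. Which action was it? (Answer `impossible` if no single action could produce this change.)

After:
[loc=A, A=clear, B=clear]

try  Left: <A|dirty|clear>
try Right: <B|dirty|clear>
try  Suck: <A|clear|clear>  ← match

Suck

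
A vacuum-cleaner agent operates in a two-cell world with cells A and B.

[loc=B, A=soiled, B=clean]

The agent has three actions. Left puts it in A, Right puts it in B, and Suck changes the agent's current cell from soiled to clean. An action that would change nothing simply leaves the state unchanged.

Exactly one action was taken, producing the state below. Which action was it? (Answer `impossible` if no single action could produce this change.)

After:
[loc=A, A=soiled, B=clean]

try  Left: (A; A:soiled, B:clean)  ← match
try Right: (B; A:soiled, B:clean)
try  Suck: (B; A:soiled, B:clean)

Left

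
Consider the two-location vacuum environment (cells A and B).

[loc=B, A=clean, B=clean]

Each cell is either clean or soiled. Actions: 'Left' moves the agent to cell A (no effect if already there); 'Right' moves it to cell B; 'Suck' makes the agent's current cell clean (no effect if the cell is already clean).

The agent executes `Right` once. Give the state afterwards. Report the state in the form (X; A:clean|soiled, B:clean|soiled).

start: (B; A:clean, B:clean)
1. Right → (B; A:clean, B:clean)

(B; A:clean, B:clean)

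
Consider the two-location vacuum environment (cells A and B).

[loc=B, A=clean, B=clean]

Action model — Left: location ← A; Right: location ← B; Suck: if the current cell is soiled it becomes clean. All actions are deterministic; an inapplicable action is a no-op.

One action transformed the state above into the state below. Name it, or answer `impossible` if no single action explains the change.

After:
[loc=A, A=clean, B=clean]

try  Left: loc=A A=clean B=clean  ← match
try Right: loc=B A=clean B=clean
try  Suck: loc=B A=clean B=clean

Left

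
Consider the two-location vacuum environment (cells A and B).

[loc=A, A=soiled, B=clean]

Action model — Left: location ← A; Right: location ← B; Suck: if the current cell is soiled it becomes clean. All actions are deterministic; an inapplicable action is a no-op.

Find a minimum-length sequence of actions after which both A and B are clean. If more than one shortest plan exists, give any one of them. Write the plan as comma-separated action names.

Suck

1. Suck → loc=A A=clean B=clean
min 1: A is soiled, one Suck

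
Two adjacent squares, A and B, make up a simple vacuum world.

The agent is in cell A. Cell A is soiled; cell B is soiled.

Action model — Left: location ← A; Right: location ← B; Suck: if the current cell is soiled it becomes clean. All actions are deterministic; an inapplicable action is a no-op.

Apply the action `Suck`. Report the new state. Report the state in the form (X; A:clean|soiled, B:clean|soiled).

(A; A:clean, B:soiled)

start: (A; A:soiled, B:soiled)
[1] after Suck: (A; A:clean, B:soiled)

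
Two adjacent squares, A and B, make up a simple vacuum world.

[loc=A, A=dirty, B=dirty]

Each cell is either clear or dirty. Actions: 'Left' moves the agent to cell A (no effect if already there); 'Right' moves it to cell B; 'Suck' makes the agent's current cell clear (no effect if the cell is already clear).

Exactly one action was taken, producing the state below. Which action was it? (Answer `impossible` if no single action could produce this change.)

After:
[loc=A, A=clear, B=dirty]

Suck

try  Left: loc=A A=dirty B=dirty
try Right: loc=B A=dirty B=dirty
try  Suck: loc=A A=clear B=dirty  ← match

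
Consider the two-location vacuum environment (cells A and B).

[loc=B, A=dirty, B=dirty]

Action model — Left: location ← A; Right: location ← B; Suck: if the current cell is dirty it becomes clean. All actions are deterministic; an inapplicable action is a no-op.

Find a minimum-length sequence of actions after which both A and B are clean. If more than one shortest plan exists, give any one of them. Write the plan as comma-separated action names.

Suck, Left, Suck

t=1 Suck ⇒ (B; A:dirty, B:clean)
t=2 Left ⇒ (A; A:dirty, B:clean)
t=3 Suck ⇒ (A; A:clean, B:clean)
min 3: Suck B + move + Suck A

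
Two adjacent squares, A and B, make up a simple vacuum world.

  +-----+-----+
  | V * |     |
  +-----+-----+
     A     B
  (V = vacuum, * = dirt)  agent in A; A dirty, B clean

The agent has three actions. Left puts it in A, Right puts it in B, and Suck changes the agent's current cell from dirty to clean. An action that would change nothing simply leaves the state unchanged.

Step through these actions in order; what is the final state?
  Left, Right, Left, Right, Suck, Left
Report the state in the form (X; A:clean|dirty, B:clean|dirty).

1. Left → (A; A:dirty, B:clean)
2. Right → (B; A:dirty, B:clean)
3. Left → (A; A:dirty, B:clean)
4. Right → (B; A:dirty, B:clean)
5. Suck → (B; A:dirty, B:clean)
6. Left → (A; A:dirty, B:clean)

(A; A:dirty, B:clean)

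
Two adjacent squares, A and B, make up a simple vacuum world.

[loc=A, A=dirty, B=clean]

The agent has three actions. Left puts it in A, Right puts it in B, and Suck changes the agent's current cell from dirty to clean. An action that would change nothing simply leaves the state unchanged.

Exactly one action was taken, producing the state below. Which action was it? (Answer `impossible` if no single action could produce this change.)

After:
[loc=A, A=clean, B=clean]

try  Left: <A|dirty|clean>
try Right: <B|dirty|clean>
try  Suck: <A|clean|clean>  ← match

Suck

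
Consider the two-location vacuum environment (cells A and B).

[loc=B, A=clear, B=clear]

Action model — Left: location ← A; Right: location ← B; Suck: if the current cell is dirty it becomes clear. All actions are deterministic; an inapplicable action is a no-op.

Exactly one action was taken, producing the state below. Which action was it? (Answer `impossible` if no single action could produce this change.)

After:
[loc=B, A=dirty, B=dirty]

try  Left: (A; A:clear, B:clear)
try Right: (B; A:clear, B:clear)
try  Suck: (B; A:clear, B:clear)
no single action produces the after-state

impossible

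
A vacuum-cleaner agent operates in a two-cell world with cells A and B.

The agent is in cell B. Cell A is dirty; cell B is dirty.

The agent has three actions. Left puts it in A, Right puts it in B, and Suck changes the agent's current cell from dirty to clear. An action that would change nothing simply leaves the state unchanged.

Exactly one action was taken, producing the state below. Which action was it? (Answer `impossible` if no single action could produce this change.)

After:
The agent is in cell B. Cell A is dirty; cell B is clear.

try  Left: in A — A dirty, B dirty
try Right: in B — A dirty, B dirty
try  Suck: in B — A dirty, B clear  ← match

Suck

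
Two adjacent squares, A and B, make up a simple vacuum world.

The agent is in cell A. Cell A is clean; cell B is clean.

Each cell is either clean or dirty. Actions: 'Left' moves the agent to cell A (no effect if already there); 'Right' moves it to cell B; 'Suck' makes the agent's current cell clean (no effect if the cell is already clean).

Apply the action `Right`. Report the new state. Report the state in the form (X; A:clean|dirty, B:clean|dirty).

(B; A:clean, B:clean)

start: (A; A:clean, B:clean)
1. Right → (B; A:clean, B:clean)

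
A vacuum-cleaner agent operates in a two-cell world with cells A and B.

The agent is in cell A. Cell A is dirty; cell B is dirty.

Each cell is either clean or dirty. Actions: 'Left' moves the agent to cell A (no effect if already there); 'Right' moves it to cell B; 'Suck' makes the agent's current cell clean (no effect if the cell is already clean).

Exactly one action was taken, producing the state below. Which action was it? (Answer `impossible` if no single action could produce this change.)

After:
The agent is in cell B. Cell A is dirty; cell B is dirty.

Right

try  Left: in A — A dirty, B dirty
try Right: in B — A dirty, B dirty  ← match
try  Suck: in A — A clean, B dirty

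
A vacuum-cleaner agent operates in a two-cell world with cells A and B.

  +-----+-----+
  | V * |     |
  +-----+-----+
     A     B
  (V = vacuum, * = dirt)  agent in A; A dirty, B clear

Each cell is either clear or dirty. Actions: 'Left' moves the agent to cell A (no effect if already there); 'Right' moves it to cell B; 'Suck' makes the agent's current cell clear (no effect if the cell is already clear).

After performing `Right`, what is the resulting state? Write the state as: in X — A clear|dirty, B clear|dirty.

start: in A — A dirty, B clear
1) do Right; now in B — A dirty, B clear

in B — A dirty, B clear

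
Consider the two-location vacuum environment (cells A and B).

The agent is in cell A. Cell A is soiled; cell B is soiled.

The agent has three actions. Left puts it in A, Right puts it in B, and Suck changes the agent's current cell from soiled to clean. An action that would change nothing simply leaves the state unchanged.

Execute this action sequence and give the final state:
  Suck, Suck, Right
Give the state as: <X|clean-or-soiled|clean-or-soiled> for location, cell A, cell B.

<B|clean|soiled>

1) do Suck; now <A|clean|soiled>
2) do Suck; now <A|clean|soiled>
3) do Right; now <B|clean|soiled>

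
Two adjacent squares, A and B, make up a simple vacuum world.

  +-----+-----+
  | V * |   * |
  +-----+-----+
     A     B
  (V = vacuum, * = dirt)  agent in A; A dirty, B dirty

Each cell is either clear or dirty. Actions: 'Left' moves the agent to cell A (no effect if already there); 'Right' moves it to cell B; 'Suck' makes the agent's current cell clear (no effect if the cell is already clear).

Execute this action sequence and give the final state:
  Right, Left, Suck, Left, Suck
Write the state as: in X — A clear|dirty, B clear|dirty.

in A — A clear, B dirty

Right (#1): in B — A dirty, B dirty
Left (#2): in A — A dirty, B dirty
Suck (#3): in A — A clear, B dirty
Left (#4): in A — A clear, B dirty
Suck (#5): in A — A clear, B dirty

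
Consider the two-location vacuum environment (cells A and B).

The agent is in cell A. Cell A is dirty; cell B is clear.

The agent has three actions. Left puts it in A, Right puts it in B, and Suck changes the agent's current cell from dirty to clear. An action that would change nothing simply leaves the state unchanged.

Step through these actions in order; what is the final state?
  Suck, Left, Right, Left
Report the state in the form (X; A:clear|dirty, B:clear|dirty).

(A; A:clear, B:clear)

step 1/4 (Suck): (A; A:clear, B:clear)
step 2/4 (Left): (A; A:clear, B:clear)
step 3/4 (Right): (B; A:clear, B:clear)
step 4/4 (Left): (A; A:clear, B:clear)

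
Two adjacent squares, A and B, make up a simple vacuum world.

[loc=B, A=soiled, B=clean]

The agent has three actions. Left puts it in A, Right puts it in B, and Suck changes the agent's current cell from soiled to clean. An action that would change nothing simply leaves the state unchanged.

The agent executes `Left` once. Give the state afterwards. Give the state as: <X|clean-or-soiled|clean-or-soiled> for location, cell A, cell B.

start: <B|soiled|clean>
Left (#1): <A|soiled|clean>

<A|soiled|clean>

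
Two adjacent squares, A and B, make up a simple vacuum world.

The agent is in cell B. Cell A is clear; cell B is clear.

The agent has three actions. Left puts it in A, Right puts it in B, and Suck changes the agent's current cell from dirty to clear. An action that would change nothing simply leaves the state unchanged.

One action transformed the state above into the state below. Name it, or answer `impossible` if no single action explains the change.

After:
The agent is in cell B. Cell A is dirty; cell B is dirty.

impossible

try  Left: in A — A clear, B clear
try Right: in B — A clear, B clear
try  Suck: in B — A clear, B clear
no single action produces the after-state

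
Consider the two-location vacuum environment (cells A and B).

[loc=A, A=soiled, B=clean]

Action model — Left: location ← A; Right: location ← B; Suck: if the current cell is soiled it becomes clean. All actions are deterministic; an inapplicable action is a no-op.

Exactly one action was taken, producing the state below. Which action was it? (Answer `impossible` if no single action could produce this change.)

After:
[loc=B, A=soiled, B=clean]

Right

try  Left: (A; A:soiled, B:clean)
try Right: (B; A:soiled, B:clean)  ← match
try  Suck: (A; A:clean, B:clean)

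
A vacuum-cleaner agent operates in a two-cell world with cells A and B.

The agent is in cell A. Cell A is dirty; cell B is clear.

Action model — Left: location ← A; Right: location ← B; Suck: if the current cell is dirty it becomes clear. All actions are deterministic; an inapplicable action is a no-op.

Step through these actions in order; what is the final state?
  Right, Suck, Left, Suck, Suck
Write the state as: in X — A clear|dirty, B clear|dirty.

Right (#1): in B — A dirty, B clear
Suck (#2): in B — A dirty, B clear
Left (#3): in A — A dirty, B clear
Suck (#4): in A — A clear, B clear
Suck (#5): in A — A clear, B clear

in A — A clear, B clear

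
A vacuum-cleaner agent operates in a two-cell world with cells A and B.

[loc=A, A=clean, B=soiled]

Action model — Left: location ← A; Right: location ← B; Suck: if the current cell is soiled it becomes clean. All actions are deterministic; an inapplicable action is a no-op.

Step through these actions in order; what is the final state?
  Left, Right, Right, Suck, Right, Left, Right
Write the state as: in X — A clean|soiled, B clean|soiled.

Left (#1): in A — A clean, B soiled
Right (#2): in B — A clean, B soiled
Right (#3): in B — A clean, B soiled
Suck (#4): in B — A clean, B clean
Right (#5): in B — A clean, B clean
Left (#6): in A — A clean, B clean
Right (#7): in B — A clean, B clean

in B — A clean, B clean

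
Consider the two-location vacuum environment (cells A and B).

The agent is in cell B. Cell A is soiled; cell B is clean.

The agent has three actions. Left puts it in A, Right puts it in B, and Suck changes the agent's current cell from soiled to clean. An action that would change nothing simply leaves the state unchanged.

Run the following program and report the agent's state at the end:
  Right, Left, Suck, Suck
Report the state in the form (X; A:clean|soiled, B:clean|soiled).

(A; A:clean, B:clean)

[1] after Right: (B; A:soiled, B:clean)
[2] after Left: (A; A:soiled, B:clean)
[3] after Suck: (A; A:clean, B:clean)
[4] after Suck: (A; A:clean, B:clean)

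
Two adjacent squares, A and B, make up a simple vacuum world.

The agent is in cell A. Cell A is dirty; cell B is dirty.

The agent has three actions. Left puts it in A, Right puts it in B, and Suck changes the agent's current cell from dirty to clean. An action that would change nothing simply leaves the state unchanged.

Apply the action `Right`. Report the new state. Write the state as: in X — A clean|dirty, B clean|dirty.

start: in A — A dirty, B dirty
[1] after Right: in B — A dirty, B dirty

in B — A dirty, B dirty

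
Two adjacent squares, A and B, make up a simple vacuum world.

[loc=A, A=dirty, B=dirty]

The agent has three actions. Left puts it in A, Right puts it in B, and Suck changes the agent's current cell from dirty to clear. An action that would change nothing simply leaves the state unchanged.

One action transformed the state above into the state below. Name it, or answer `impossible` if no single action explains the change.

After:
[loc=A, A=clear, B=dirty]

try  Left: loc=A A=dirty B=dirty
try Right: loc=B A=dirty B=dirty
try  Suck: loc=A A=clear B=dirty  ← match

Suck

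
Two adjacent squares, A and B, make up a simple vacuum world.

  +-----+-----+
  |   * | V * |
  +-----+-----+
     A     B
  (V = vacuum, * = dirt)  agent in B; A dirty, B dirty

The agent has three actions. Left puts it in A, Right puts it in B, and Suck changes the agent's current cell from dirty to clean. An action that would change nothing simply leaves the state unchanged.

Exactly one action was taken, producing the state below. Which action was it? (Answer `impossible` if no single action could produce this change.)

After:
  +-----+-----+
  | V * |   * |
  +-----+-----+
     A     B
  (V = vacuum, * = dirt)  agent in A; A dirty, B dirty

Left

try  Left: (A; A:dirty, B:dirty)  ← match
try Right: (B; A:dirty, B:dirty)
try  Suck: (B; A:dirty, B:clean)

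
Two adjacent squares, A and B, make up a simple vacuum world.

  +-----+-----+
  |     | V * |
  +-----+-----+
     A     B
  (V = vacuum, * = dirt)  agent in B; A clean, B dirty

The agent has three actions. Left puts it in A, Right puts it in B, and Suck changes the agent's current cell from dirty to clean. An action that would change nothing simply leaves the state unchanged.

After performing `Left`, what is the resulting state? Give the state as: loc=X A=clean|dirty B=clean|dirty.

start: loc=B A=clean B=dirty
1) do Left; now loc=A A=clean B=dirty

loc=A A=clean B=dirty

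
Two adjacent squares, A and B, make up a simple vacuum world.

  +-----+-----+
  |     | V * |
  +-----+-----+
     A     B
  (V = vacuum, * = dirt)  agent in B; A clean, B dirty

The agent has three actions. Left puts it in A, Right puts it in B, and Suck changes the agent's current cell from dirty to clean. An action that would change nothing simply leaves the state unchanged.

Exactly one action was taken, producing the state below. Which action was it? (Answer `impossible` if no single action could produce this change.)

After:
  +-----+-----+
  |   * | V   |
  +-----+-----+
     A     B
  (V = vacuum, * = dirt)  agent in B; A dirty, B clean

try  Left: (A; A:clean, B:dirty)
try Right: (B; A:clean, B:dirty)
try  Suck: (B; A:clean, B:clean)
no single action produces the after-state

impossible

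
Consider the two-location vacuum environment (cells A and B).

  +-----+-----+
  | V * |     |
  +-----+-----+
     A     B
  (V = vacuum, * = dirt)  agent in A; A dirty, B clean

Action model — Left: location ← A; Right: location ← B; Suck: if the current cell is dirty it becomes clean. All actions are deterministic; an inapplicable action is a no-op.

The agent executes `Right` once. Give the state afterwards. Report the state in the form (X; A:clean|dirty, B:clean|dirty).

(B; A:dirty, B:clean)

start: (A; A:dirty, B:clean)
t=1 Right ⇒ (B; A:dirty, B:clean)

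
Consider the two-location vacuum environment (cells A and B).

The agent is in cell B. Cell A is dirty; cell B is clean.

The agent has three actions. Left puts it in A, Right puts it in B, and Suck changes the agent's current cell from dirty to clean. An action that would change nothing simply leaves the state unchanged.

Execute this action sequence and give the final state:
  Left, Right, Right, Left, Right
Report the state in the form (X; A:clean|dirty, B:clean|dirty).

(B; A:dirty, B:clean)

t=1 Left ⇒ (A; A:dirty, B:clean)
t=2 Right ⇒ (B; A:dirty, B:clean)
t=3 Right ⇒ (B; A:dirty, B:clean)
t=4 Left ⇒ (A; A:dirty, B:clean)
t=5 Right ⇒ (B; A:dirty, B:clean)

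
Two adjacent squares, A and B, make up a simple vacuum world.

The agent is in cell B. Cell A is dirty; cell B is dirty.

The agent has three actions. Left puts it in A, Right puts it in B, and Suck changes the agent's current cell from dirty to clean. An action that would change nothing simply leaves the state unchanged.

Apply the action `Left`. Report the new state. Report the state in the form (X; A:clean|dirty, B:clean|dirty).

start: (B; A:dirty, B:dirty)
Left (#1): (A; A:dirty, B:dirty)

(A; A:dirty, B:dirty)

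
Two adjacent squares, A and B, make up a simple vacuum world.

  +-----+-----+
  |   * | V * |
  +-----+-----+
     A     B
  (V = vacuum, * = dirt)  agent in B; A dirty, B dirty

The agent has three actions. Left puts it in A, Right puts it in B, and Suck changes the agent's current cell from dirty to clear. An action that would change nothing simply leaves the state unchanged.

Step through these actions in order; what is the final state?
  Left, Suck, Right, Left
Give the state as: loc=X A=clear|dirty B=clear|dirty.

1. Left → loc=A A=dirty B=dirty
2. Suck → loc=A A=clear B=dirty
3. Right → loc=B A=clear B=dirty
4. Left → loc=A A=clear B=dirty

loc=A A=clear B=dirty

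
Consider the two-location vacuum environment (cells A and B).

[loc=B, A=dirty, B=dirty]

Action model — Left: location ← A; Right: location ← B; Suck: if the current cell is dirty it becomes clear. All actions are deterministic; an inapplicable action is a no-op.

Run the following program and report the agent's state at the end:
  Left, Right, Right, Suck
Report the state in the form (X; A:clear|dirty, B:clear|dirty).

(B; A:dirty, B:clear)

t=1 Left ⇒ (A; A:dirty, B:dirty)
t=2 Right ⇒ (B; A:dirty, B:dirty)
t=3 Right ⇒ (B; A:dirty, B:dirty)
t=4 Suck ⇒ (B; A:dirty, B:clear)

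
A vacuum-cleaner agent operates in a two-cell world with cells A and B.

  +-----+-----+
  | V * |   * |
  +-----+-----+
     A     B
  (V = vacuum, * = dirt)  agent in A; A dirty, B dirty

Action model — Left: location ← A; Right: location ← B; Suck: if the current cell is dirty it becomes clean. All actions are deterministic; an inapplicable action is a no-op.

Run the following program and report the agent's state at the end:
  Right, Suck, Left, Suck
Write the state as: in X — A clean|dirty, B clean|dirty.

in A — A clean, B clean

Right (#1): in B — A dirty, B dirty
Suck (#2): in B — A dirty, B clean
Left (#3): in A — A dirty, B clean
Suck (#4): in A — A clean, B clean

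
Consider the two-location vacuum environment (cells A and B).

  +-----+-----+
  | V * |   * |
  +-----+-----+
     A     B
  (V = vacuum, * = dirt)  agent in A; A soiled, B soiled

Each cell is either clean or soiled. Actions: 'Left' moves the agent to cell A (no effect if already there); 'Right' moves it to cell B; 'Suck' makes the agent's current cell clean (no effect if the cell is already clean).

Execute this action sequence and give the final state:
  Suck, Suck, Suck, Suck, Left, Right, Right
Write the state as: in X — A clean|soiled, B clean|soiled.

in B — A clean, B soiled

Suck (#1): in A — A clean, B soiled
Suck (#2): in A — A clean, B soiled
Suck (#3): in A — A clean, B soiled
Suck (#4): in A — A clean, B soiled
Left (#5): in A — A clean, B soiled
Right (#6): in B — A clean, B soiled
Right (#7): in B — A clean, B soiled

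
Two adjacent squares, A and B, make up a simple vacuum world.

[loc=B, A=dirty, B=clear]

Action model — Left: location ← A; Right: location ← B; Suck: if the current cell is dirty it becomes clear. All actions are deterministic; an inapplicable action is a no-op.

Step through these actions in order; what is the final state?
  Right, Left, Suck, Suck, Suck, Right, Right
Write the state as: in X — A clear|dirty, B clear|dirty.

in B — A clear, B clear

step 1/7 (Right): in B — A dirty, B clear
step 2/7 (Left): in A — A dirty, B clear
step 3/7 (Suck): in A — A clear, B clear
step 4/7 (Suck): in A — A clear, B clear
step 5/7 (Suck): in A — A clear, B clear
step 6/7 (Right): in B — A clear, B clear
step 7/7 (Right): in B — A clear, B clear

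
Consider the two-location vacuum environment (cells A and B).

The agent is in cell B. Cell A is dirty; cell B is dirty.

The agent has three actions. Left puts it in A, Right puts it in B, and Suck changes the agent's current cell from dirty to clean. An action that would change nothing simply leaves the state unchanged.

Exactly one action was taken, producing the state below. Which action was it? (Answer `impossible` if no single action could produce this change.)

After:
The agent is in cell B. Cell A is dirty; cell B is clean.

try  Left: <A|dirty|dirty>
try Right: <B|dirty|dirty>
try  Suck: <B|dirty|clean>  ← match

Suck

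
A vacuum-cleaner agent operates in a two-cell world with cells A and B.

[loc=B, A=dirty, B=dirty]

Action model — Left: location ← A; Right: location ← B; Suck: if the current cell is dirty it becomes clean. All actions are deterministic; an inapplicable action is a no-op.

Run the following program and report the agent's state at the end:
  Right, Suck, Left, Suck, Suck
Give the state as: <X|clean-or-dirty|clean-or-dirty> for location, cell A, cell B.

<A|clean|clean>

[1] after Right: <B|dirty|dirty>
[2] after Suck: <B|dirty|clean>
[3] after Left: <A|dirty|clean>
[4] after Suck: <A|clean|clean>
[5] after Suck: <A|clean|clean>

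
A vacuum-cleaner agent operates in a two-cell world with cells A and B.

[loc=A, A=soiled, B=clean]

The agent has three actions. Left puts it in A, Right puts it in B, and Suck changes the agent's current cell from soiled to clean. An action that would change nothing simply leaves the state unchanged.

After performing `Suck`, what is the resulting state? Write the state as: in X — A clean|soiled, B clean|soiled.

start: in A — A soiled, B clean
1. Suck → in A — A clean, B clean

in A — A clean, B clean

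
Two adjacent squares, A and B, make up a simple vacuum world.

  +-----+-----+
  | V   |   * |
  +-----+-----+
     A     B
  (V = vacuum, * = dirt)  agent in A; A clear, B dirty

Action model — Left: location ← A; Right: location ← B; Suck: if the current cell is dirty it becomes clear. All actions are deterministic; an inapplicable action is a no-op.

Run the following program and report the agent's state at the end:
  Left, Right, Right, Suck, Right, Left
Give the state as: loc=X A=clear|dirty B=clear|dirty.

step 1/6 (Left): loc=A A=clear B=dirty
step 2/6 (Right): loc=B A=clear B=dirty
step 3/6 (Right): loc=B A=clear B=dirty
step 4/6 (Suck): loc=B A=clear B=clear
step 5/6 (Right): loc=B A=clear B=clear
step 6/6 (Left): loc=A A=clear B=clear

loc=A A=clear B=clear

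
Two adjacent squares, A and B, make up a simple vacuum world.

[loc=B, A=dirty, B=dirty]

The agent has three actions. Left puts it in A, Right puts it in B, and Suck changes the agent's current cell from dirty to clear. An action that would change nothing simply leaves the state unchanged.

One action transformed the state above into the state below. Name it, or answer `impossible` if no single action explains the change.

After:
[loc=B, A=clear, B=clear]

impossible

try  Left: <A|dirty|dirty>
try Right: <B|dirty|dirty>
try  Suck: <B|dirty|clear>
no single action produces the after-state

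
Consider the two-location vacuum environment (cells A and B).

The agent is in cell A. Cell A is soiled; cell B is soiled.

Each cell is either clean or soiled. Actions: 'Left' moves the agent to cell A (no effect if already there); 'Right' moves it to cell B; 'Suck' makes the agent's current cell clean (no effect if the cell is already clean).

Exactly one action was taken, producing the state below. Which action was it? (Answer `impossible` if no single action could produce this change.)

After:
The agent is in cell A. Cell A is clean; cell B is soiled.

try  Left: <A|soiled|soiled>
try Right: <B|soiled|soiled>
try  Suck: <A|clean|soiled>  ← match

Suck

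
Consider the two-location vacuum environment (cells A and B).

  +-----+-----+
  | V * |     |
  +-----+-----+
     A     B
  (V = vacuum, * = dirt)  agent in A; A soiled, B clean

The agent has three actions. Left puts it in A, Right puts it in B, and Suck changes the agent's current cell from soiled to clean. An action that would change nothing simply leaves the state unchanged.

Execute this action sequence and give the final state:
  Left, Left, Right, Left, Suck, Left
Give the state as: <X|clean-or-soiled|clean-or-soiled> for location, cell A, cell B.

Left (#1): <A|soiled|clean>
Left (#2): <A|soiled|clean>
Right (#3): <B|soiled|clean>
Left (#4): <A|soiled|clean>
Suck (#5): <A|clean|clean>
Left (#6): <A|clean|clean>

<A|clean|clean>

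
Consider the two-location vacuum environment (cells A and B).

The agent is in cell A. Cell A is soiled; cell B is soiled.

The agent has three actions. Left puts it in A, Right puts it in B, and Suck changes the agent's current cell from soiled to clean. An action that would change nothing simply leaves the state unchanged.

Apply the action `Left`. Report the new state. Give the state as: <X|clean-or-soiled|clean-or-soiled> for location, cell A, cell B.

<A|soiled|soiled>

start: <A|soiled|soiled>
[1] after Left: <A|soiled|soiled>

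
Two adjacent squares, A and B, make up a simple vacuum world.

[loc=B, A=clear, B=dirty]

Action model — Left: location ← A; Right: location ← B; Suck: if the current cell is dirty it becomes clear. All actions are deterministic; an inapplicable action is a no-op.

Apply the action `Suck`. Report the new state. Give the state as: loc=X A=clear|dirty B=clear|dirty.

start: loc=B A=clear B=dirty
1) do Suck; now loc=B A=clear B=clear

loc=B A=clear B=clear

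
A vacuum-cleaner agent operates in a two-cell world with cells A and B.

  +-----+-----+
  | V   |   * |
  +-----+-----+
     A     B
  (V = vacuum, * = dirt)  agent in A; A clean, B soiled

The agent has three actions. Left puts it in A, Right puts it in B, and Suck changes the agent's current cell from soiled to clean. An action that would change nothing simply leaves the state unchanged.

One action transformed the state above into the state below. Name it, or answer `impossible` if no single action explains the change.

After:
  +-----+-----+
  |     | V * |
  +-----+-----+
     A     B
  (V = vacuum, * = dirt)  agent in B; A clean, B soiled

try  Left: loc=A A=clean B=soiled
try Right: loc=B A=clean B=soiled  ← match
try  Suck: loc=A A=clean B=soiled

Right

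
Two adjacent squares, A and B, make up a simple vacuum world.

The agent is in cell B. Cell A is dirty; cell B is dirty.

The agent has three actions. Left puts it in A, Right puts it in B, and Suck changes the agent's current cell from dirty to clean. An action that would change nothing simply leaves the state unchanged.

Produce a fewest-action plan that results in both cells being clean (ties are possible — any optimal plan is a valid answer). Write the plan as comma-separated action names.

1) do Suck; now loc=B A=dirty B=clean
2) do Left; now loc=A A=dirty B=clean
3) do Suck; now loc=A A=clean B=clean
min 3: Suck B + move + Suck A

Suck, Left, Suck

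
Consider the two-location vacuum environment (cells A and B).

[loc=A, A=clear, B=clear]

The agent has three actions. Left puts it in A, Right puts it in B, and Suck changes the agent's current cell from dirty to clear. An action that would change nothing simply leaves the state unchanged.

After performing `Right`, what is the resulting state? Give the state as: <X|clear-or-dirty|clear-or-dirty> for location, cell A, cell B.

<B|clear|clear>

start: <A|clear|clear>
t=1 Right ⇒ <B|clear|clear>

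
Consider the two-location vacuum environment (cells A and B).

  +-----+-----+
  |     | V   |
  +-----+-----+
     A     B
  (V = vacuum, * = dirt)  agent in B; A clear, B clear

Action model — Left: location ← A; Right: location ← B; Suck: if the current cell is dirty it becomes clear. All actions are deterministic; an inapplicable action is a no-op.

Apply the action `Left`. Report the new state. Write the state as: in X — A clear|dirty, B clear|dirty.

in A — A clear, B clear

start: in B — A clear, B clear
1) do Left; now in A — A clear, B clear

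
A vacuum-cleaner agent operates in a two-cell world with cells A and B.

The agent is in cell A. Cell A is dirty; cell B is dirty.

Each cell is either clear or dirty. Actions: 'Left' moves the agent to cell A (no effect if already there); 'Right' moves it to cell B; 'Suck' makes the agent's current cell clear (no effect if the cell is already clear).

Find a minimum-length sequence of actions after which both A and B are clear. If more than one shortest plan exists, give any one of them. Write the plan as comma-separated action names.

Suck, Right, Suck

[1] after Suck: in A — A clear, B dirty
[2] after Right: in B — A clear, B dirty
[3] after Suck: in B — A clear, B clear
min 3: Suck A + move + Suck B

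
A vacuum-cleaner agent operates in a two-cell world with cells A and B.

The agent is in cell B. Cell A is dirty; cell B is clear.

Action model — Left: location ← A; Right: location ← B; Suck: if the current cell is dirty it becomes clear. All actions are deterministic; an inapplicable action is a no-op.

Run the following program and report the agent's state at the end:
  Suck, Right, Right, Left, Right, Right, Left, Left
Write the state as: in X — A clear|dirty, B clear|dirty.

1) do Suck; now in B — A dirty, B clear
2) do Right; now in B — A dirty, B clear
3) do Right; now in B — A dirty, B clear
4) do Left; now in A — A dirty, B clear
5) do Right; now in B — A dirty, B clear
6) do Right; now in B — A dirty, B clear
7) do Left; now in A — A dirty, B clear
8) do Left; now in A — A dirty, B clear

in A — A dirty, B clear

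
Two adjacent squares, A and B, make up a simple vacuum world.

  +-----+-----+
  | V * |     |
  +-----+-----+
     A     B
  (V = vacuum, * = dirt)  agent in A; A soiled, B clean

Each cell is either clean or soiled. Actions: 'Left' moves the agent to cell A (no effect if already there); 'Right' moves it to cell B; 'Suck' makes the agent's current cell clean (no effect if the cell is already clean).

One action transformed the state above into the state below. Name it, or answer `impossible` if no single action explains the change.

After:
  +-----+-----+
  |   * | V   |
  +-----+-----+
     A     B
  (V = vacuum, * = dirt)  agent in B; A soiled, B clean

Right

try  Left: <A|soiled|clean>
try Right: <B|soiled|clean>  ← match
try  Suck: <A|clean|clean>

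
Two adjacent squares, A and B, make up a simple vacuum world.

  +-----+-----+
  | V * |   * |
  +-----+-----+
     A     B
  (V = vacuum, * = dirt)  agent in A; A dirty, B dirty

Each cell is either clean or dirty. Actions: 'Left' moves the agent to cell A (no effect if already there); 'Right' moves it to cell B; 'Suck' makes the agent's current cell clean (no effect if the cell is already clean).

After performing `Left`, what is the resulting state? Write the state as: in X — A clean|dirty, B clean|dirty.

start: in A — A dirty, B dirty
Left (#1): in A — A dirty, B dirty

in A — A dirty, B dirty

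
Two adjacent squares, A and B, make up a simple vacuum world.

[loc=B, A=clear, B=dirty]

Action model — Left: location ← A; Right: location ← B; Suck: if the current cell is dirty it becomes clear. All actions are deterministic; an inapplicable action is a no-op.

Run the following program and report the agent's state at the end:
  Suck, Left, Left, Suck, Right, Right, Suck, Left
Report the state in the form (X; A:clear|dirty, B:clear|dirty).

Suck (#1): (B; A:clear, B:clear)
Left (#2): (A; A:clear, B:clear)
Left (#3): (A; A:clear, B:clear)
Suck (#4): (A; A:clear, B:clear)
Right (#5): (B; A:clear, B:clear)
Right (#6): (B; A:clear, B:clear)
Suck (#7): (B; A:clear, B:clear)
Left (#8): (A; A:clear, B:clear)

(A; A:clear, B:clear)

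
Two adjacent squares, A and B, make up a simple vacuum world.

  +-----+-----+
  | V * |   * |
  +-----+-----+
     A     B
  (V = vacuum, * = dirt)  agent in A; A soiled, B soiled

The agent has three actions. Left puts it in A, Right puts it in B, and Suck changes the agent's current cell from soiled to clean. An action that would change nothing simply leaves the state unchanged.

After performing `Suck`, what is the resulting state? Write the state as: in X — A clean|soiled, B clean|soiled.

start: in A — A soiled, B soiled
1) do Suck; now in A — A clean, B soiled

in A — A clean, B soiled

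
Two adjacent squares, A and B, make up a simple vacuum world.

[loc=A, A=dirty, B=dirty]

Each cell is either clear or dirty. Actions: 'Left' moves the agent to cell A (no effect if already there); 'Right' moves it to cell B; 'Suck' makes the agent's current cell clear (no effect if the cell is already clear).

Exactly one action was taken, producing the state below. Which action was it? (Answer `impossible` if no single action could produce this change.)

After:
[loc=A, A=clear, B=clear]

impossible

try  Left: in A — A dirty, B dirty
try Right: in B — A dirty, B dirty
try  Suck: in A — A clear, B dirty
no single action produces the after-state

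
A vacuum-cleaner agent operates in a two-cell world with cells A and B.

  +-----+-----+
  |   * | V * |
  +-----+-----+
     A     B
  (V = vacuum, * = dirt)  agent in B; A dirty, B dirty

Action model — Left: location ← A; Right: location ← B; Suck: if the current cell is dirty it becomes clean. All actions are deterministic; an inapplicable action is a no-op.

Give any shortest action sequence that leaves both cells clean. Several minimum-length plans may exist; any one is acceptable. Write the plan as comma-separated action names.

step 1/3 (Suck): in B — A dirty, B clean
step 2/3 (Left): in A — A dirty, B clean
step 3/3 (Suck): in A — A clean, B clean
min 3: Suck B + move + Suck A

Suck, Left, Suck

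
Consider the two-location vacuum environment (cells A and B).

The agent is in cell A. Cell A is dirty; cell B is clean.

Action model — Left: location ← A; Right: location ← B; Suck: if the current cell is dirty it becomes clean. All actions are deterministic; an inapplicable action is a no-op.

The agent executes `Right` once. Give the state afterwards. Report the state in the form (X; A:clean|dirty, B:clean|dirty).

start: (A; A:dirty, B:clean)
step 1/1 (Right): (B; A:dirty, B:clean)

(B; A:dirty, B:clean)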